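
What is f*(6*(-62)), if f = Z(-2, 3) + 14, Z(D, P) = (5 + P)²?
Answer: -29016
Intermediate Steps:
f = 78 (f = (5 + 3)² + 14 = 8² + 14 = 64 + 14 = 78)
f*(6*(-62)) = 78*(6*(-62)) = 78*(-372) = -29016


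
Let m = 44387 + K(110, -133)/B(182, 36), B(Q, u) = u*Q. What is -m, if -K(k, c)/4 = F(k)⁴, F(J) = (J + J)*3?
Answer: 10537480783/91 ≈ 1.1580e+8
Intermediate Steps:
F(J) = 6*J (F(J) = (2*J)*3 = 6*J)
B(Q, u) = Q*u
K(k, c) = -5184*k⁴ (K(k, c) = -4*1296*k⁴ = -5184*k⁴)
m = -10537480783/91 (m = 44387 + (-5184*110⁴)/((182*36)) = 44387 - 5184*146410000/6552 = 44387 - 758989440000*1/6552 = 44387 - 10541520000/91 = -10537480783/91 ≈ -1.1580e+8)
-m = -1*(-10537480783/91) = 10537480783/91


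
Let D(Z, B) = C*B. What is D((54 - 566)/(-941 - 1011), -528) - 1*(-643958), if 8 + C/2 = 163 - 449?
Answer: 954422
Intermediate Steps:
C = -588 (C = -16 + 2*(163 - 449) = -16 + 2*(-286) = -16 - 572 = -588)
D(Z, B) = -588*B
D((54 - 566)/(-941 - 1011), -528) - 1*(-643958) = -588*(-528) - 1*(-643958) = 310464 + 643958 = 954422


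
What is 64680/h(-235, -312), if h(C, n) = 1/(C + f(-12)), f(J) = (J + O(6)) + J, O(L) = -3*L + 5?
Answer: -17592960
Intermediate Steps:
O(L) = 5 - 3*L
f(J) = -13 + 2*J (f(J) = (J + (5 - 3*6)) + J = (J + (5 - 18)) + J = (J - 13) + J = (-13 + J) + J = -13 + 2*J)
h(C, n) = 1/(-37 + C) (h(C, n) = 1/(C + (-13 + 2*(-12))) = 1/(C + (-13 - 24)) = 1/(C - 37) = 1/(-37 + C))
64680/h(-235, -312) = 64680/(1/(-37 - 235)) = 64680/(1/(-272)) = 64680/(-1/272) = 64680*(-272) = -17592960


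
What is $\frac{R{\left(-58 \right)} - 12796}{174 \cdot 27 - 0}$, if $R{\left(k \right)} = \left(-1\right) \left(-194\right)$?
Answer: $- \frac{6301}{2349} \approx -2.6824$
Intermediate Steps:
$R{\left(k \right)} = 194$
$\frac{R{\left(-58 \right)} - 12796}{174 \cdot 27 - 0} = \frac{194 - 12796}{174 \cdot 27 - 0} = - \frac{12602}{4698 + 0} = - \frac{12602}{4698} = \left(-12602\right) \frac{1}{4698} = - \frac{6301}{2349}$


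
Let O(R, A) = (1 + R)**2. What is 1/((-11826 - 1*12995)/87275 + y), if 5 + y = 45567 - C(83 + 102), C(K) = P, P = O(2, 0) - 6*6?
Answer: 87275/3978755154 ≈ 2.1935e-5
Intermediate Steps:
P = -27 (P = (1 + 2)**2 - 6*6 = 3**2 - 36 = 9 - 36 = -27)
C(K) = -27
y = 45589 (y = -5 + (45567 - 1*(-27)) = -5 + (45567 + 27) = -5 + 45594 = 45589)
1/((-11826 - 1*12995)/87275 + y) = 1/((-11826 - 1*12995)/87275 + 45589) = 1/((-11826 - 12995)*(1/87275) + 45589) = 1/(-24821*1/87275 + 45589) = 1/(-24821/87275 + 45589) = 1/(3978755154/87275) = 87275/3978755154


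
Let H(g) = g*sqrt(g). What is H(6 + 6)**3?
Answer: 41472*sqrt(3) ≈ 71832.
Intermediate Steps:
H(g) = g**(3/2)
H(6 + 6)**3 = ((6 + 6)**(3/2))**3 = (12**(3/2))**3 = (24*sqrt(3))**3 = 41472*sqrt(3)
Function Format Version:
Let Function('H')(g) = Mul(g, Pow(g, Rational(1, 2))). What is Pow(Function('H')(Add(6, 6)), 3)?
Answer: Mul(41472, Pow(3, Rational(1, 2))) ≈ 71832.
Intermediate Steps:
Function('H')(g) = Pow(g, Rational(3, 2))
Pow(Function('H')(Add(6, 6)), 3) = Pow(Pow(Add(6, 6), Rational(3, 2)), 3) = Pow(Pow(12, Rational(3, 2)), 3) = Pow(Mul(24, Pow(3, Rational(1, 2))), 3) = Mul(41472, Pow(3, Rational(1, 2)))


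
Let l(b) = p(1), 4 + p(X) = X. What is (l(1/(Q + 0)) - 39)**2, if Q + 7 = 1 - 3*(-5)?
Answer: 1764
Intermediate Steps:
Q = 9 (Q = -7 + (1 - 3*(-5)) = -7 + (1 + 15) = -7 + 16 = 9)
p(X) = -4 + X
l(b) = -3 (l(b) = -4 + 1 = -3)
(l(1/(Q + 0)) - 39)**2 = (-3 - 39)**2 = (-42)**2 = 1764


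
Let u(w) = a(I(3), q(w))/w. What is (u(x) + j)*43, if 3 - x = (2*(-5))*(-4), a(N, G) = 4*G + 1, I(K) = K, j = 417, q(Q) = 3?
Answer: 662888/37 ≈ 17916.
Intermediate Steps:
a(N, G) = 1 + 4*G
x = -37 (x = 3 - 2*(-5)*(-4) = 3 - (-10)*(-4) = 3 - 1*40 = 3 - 40 = -37)
u(w) = 13/w (u(w) = (1 + 4*3)/w = (1 + 12)/w = 13/w)
(u(x) + j)*43 = (13/(-37) + 417)*43 = (13*(-1/37) + 417)*43 = (-13/37 + 417)*43 = (15416/37)*43 = 662888/37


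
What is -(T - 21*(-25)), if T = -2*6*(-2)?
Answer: -549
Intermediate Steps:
T = 24 (T = -12*(-2) = 24)
-(T - 21*(-25)) = -(24 - 21*(-25)) = -(24 + 525) = -1*549 = -549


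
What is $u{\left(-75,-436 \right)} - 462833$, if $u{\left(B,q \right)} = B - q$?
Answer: $-462472$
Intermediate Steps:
$u{\left(-75,-436 \right)} - 462833 = \left(-75 - -436\right) - 462833 = \left(-75 + 436\right) - 462833 = 361 - 462833 = -462472$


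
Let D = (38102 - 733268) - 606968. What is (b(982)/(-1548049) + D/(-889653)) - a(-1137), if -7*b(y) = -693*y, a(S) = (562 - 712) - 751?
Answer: 1242810296685509/1377226436997 ≈ 902.40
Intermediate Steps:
D = -1302134 (D = -695166 - 606968 = -1302134)
a(S) = -901 (a(S) = -150 - 751 = -901)
b(y) = 99*y (b(y) = -(-99)*y = 99*y)
(b(982)/(-1548049) + D/(-889653)) - a(-1137) = ((99*982)/(-1548049) - 1302134/(-889653)) - 1*(-901) = (97218*(-1/1548049) - 1302134*(-1/889653)) + 901 = (-97218/1548049 + 1302134/889653) + 901 = 1929276951212/1377226436997 + 901 = 1242810296685509/1377226436997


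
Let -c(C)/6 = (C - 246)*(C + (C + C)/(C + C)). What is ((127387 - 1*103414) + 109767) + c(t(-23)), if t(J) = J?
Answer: 98232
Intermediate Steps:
c(C) = -6*(1 + C)*(-246 + C) (c(C) = -6*(C - 246)*(C + (C + C)/(C + C)) = -6*(-246 + C)*(C + (2*C)/((2*C))) = -6*(-246 + C)*(C + (2*C)*(1/(2*C))) = -6*(-246 + C)*(C + 1) = -6*(-246 + C)*(1 + C) = -6*(1 + C)*(-246 + C))
((127387 - 1*103414) + 109767) + c(t(-23)) = ((127387 - 1*103414) + 109767) + (1476 - 6*(-23)² + 1470*(-23)) = ((127387 - 103414) + 109767) + (1476 - 6*529 - 33810) = (23973 + 109767) + (1476 - 3174 - 33810) = 133740 - 35508 = 98232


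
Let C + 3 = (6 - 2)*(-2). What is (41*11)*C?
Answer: -4961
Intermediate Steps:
C = -11 (C = -3 + (6 - 2)*(-2) = -3 + 4*(-2) = -3 - 8 = -11)
(41*11)*C = (41*11)*(-11) = 451*(-11) = -4961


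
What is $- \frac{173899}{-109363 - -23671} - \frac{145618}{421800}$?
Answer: $\frac{17137472}{10175925} \approx 1.6841$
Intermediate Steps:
$- \frac{173899}{-109363 - -23671} - \frac{145618}{421800} = - \frac{173899}{-109363 + 23671} - \frac{72809}{210900} = - \frac{173899}{-85692} - \frac{72809}{210900} = \left(-173899\right) \left(- \frac{1}{85692}\right) - \frac{72809}{210900} = \frac{173899}{85692} - \frac{72809}{210900} = \frac{17137472}{10175925}$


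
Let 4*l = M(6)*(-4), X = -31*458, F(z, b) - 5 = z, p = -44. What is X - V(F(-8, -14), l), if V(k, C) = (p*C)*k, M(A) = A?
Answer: -13406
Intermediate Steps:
F(z, b) = 5 + z
X = -14198
l = -6 (l = (6*(-4))/4 = (¼)*(-24) = -6)
V(k, C) = -44*C*k (V(k, C) = (-44*C)*k = -44*C*k)
X - V(F(-8, -14), l) = -14198 - (-44)*(-6)*(5 - 8) = -14198 - (-44)*(-6)*(-3) = -14198 - 1*(-792) = -14198 + 792 = -13406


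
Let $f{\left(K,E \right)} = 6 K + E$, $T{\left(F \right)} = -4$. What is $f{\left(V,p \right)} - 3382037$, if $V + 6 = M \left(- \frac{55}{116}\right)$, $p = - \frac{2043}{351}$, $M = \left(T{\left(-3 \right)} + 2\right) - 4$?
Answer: $- \frac{3825111841}{1131} \approx -3.3821 \cdot 10^{6}$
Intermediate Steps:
$M = -6$ ($M = \left(-4 + 2\right) - 4 = -2 - 4 = -6$)
$p = - \frac{227}{39}$ ($p = \left(-2043\right) \frac{1}{351} = - \frac{227}{39} \approx -5.8205$)
$V = - \frac{183}{58}$ ($V = -6 - 6 \left(- \frac{55}{116}\right) = -6 - 6 \left(\left(-55\right) \frac{1}{116}\right) = -6 - - \frac{165}{58} = -6 + \frac{165}{58} = - \frac{183}{58} \approx -3.1552$)
$f{\left(K,E \right)} = E + 6 K$
$f{\left(V,p \right)} - 3382037 = \left(- \frac{227}{39} + 6 \left(- \frac{183}{58}\right)\right) - 3382037 = \left(- \frac{227}{39} - \frac{549}{29}\right) - 3382037 = - \frac{27994}{1131} - 3382037 = - \frac{3825111841}{1131}$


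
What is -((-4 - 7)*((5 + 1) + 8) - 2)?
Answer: 156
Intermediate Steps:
-((-4 - 7)*((5 + 1) + 8) - 2) = -(-11*(6 + 8) - 2) = -(-11*14 - 2) = -(-154 - 2) = -1*(-156) = 156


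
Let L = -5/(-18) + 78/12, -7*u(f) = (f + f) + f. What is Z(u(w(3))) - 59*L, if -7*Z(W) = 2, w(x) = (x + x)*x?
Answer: -25211/63 ≈ -400.17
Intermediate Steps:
w(x) = 2*x² (w(x) = (2*x)*x = 2*x²)
u(f) = -3*f/7 (u(f) = -((f + f) + f)/7 = -(2*f + f)/7 = -3*f/7)
Z(W) = -2/7 (Z(W) = -⅐*2 = -2/7)
L = 61/9 (L = -5*(-1/18) + 78*(1/12) = 5/18 + 13/2 = 61/9 ≈ 6.7778)
Z(u(w(3))) - 59*L = -2/7 - 59*61/9 = -2/7 - 3599/9 = -25211/63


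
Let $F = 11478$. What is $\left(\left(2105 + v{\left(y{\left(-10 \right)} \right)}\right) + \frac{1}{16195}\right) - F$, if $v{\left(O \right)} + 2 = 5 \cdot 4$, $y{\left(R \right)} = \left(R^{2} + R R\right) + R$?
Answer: $- \frac{151504224}{16195} \approx -9355.0$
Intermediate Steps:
$y{\left(R \right)} = R + 2 R^{2}$ ($y{\left(R \right)} = \left(R^{2} + R^{2}\right) + R = 2 R^{2} + R = R + 2 R^{2}$)
$v{\left(O \right)} = 18$ ($v{\left(O \right)} = -2 + 5 \cdot 4 = -2 + 20 = 18$)
$\left(\left(2105 + v{\left(y{\left(-10 \right)} \right)}\right) + \frac{1}{16195}\right) - F = \left(\left(2105 + 18\right) + \frac{1}{16195}\right) - 11478 = \left(2123 + \frac{1}{16195}\right) - 11478 = \frac{34381986}{16195} - 11478 = - \frac{151504224}{16195}$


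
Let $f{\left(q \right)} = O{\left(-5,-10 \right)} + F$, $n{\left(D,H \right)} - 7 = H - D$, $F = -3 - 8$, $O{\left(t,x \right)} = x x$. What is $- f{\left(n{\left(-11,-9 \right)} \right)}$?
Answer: $-89$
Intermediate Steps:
$O{\left(t,x \right)} = x^{2}$
$F = -11$ ($F = -3 - 8 = -11$)
$n{\left(D,H \right)} = 7 + H - D$ ($n{\left(D,H \right)} = 7 - \left(D - H\right) = 7 + H - D$)
$f{\left(q \right)} = 89$ ($f{\left(q \right)} = \left(-10\right)^{2} - 11 = 100 - 11 = 89$)
$- f{\left(n{\left(-11,-9 \right)} \right)} = \left(-1\right) 89 = -89$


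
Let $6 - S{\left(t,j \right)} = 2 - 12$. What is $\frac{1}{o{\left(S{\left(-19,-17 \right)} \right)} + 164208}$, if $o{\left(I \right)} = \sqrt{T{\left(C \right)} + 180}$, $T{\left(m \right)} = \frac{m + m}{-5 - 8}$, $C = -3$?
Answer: $\frac{355784}{58422578681} - \frac{\sqrt{30498}}{350535472086} \approx 6.0893 \cdot 10^{-6}$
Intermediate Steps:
$T{\left(m \right)} = - \frac{2 m}{13}$ ($T{\left(m \right)} = \frac{2 m}{-13} = 2 m \left(- \frac{1}{13}\right) = - \frac{2 m}{13}$)
$S{\left(t,j \right)} = 16$ ($S{\left(t,j \right)} = 6 - \left(2 - 12\right) = 6 - -10 = 6 + 10 = 16$)
$o{\left(I \right)} = \frac{\sqrt{30498}}{13}$ ($o{\left(I \right)} = \sqrt{\left(- \frac{2}{13}\right) \left(-3\right) + 180} = \sqrt{\frac{6}{13} + 180} = \sqrt{\frac{2346}{13}} = \frac{\sqrt{30498}}{13}$)
$\frac{1}{o{\left(S{\left(-19,-17 \right)} \right)} + 164208} = \frac{1}{\frac{\sqrt{30498}}{13} + 164208} = \frac{1}{164208 + \frac{\sqrt{30498}}{13}}$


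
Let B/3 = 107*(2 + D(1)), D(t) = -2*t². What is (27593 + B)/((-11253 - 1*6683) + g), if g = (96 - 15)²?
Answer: -27593/11375 ≈ -2.4258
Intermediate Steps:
B = 0 (B = 3*(107*(2 - 2*1²)) = 3*(107*(2 - 2*1)) = 3*(107*(2 - 2)) = 3*(107*0) = 3*0 = 0)
g = 6561 (g = 81² = 6561)
(27593 + B)/((-11253 - 1*6683) + g) = (27593 + 0)/((-11253 - 1*6683) + 6561) = 27593/((-11253 - 6683) + 6561) = 27593/(-17936 + 6561) = 27593/(-11375) = 27593*(-1/11375) = -27593/11375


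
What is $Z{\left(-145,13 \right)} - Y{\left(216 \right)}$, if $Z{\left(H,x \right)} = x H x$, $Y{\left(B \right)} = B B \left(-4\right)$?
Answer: $162119$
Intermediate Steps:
$Y{\left(B \right)} = - 4 B^{2}$ ($Y{\left(B \right)} = B^{2} \left(-4\right) = - 4 B^{2}$)
$Z{\left(H,x \right)} = H x^{2}$ ($Z{\left(H,x \right)} = H x x = H x^{2}$)
$Z{\left(-145,13 \right)} - Y{\left(216 \right)} = - 145 \cdot 13^{2} - - 4 \cdot 216^{2} = \left(-145\right) 169 - \left(-4\right) 46656 = -24505 - -186624 = -24505 + 186624 = 162119$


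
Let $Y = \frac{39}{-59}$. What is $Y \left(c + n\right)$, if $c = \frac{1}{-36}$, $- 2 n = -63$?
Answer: $- \frac{14729}{708} \approx -20.804$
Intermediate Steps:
$n = \frac{63}{2}$ ($n = \left(- \frac{1}{2}\right) \left(-63\right) = \frac{63}{2} \approx 31.5$)
$Y = - \frac{39}{59}$ ($Y = 39 \left(- \frac{1}{59}\right) = - \frac{39}{59} \approx -0.66102$)
$c = - \frac{1}{36} \approx -0.027778$
$Y \left(c + n\right) = - \frac{39 \left(- \frac{1}{36} + \frac{63}{2}\right)}{59} = \left(- \frac{39}{59}\right) \frac{1133}{36} = - \frac{14729}{708}$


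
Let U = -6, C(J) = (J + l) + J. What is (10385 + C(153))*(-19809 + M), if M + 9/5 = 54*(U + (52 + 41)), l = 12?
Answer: -808761492/5 ≈ -1.6175e+8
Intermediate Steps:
C(J) = 12 + 2*J (C(J) = (J + 12) + J = (12 + J) + J = 12 + 2*J)
M = 23481/5 (M = -9/5 + 54*(-6 + (52 + 41)) = -9/5 + 54*(-6 + 93) = -9/5 + 54*87 = -9/5 + 4698 = 23481/5 ≈ 4696.2)
(10385 + C(153))*(-19809 + M) = (10385 + (12 + 2*153))*(-19809 + 23481/5) = (10385 + (12 + 306))*(-75564/5) = (10385 + 318)*(-75564/5) = 10703*(-75564/5) = -808761492/5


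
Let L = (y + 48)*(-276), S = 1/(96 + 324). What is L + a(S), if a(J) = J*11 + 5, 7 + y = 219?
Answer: -30137089/420 ≈ -71755.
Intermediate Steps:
S = 1/420 ≈ 0.0023810
y = 212 (y = -7 + 219 = 212)
L = -71760 (L = (212 + 48)*(-276) = 260*(-276) = -71760)
a(J) = 5 + 11*J (a(J) = 11*J + 5 = 5 + 11*J)
L + a(S) = -71760 + (5 + 11*(1/420)) = -71760 + (5 + 11/420) = -71760 + 2111/420 = -30137089/420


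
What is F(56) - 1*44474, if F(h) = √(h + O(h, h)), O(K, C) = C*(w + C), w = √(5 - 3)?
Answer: -44474 + 2*√(798 + 14*√2) ≈ -44417.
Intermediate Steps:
w = √2 ≈ 1.4142
O(K, C) = C*(C + √2) (O(K, C) = C*(√2 + C) = C*(C + √2))
F(h) = √(h + h*(h + √2))
F(56) - 1*44474 = √(56*(1 + 56 + √2)) - 1*44474 = √(56*(57 + √2)) - 44474 = √(3192 + 56*√2) - 44474 = -44474 + √(3192 + 56*√2)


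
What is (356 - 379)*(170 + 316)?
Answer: -11178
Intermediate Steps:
(356 - 379)*(170 + 316) = -23*486 = -11178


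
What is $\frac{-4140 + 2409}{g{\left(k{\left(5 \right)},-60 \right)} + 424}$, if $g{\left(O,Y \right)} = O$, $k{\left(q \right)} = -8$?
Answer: $- \frac{1731}{416} \approx -4.1611$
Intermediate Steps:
$\frac{-4140 + 2409}{g{\left(k{\left(5 \right)},-60 \right)} + 424} = \frac{-4140 + 2409}{-8 + 424} = - \frac{1731}{416}$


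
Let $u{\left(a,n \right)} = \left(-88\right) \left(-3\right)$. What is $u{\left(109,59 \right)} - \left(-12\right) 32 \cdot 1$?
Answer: $648$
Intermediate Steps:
$u{\left(a,n \right)} = 264$
$u{\left(109,59 \right)} - \left(-12\right) 32 \cdot 1 = 264 - \left(-12\right) 32 \cdot 1 = 264 - \left(-384\right) 1 = 264 - -384 = 264 + 384 = 648$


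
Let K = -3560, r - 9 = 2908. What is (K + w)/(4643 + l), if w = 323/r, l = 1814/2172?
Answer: -11277237942/14711028985 ≈ -0.76658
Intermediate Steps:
r = 2917 (r = 9 + 2908 = 2917)
l = 907/1086 (l = 1814*(1/2172) = 907/1086 ≈ 0.83517)
w = 323/2917 ≈ 0.11073
(K + w)/(4643 + l) = (-3560 + 323/2917)/(4643 + 907/1086) = -10384197/(2917*5043205/1086) = -10384197/2917*1086/5043205 = -11277237942/14711028985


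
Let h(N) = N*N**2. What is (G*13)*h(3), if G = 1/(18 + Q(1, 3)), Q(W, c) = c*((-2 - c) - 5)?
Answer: -117/4 ≈ -29.250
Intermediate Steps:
Q(W, c) = c*(-7 - c)
h(N) = N**3
G = -1/12 (G = 1/(18 - 1*3*(7 + 3)) = 1/(18 - 1*3*10) = 1/(18 - 30) = 1/(-12) = -1/12 ≈ -0.083333)
(G*13)*h(3) = -1/12*13*3**3 = -13/12*27 = -117/4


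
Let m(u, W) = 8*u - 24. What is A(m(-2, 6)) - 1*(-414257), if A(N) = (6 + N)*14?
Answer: 413781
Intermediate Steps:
m(u, W) = -24 + 8*u
A(N) = 84 + 14*N
A(m(-2, 6)) - 1*(-414257) = (84 + 14*(-24 + 8*(-2))) - 1*(-414257) = (84 + 14*(-24 - 16)) + 414257 = (84 + 14*(-40)) + 414257 = (84 - 560) + 414257 = -476 + 414257 = 413781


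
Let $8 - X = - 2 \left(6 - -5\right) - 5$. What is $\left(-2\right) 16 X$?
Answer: $-1120$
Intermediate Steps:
$X = 35$ ($X = 8 - \left(- 2 \left(6 - -5\right) - 5\right) = 8 - \left(- 2 \left(6 + 5\right) - 5\right) = 8 - \left(\left(-2\right) 11 - 5\right) = 8 - \left(-22 - 5\right) = 8 - -27 = 8 + 27 = 35$)
$\left(-2\right) 16 X = \left(-2\right) 16 \cdot 35 = \left(-32\right) 35 = -1120$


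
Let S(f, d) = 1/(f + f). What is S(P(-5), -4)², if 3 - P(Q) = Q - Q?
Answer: 1/36 ≈ 0.027778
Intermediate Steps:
P(Q) = 3 (P(Q) = 3 - (Q - Q) = 3 - 1*0 = 3 + 0 = 3)
S(f, d) = 1/(2*f)
S(P(-5), -4)² = ((½)/3)² = ((½)*(⅓))² = (⅙)² = 1/36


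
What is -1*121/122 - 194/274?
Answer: -28411/16714 ≈ -1.6998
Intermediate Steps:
-1*121/122 - 194/274 = -121*1/122 - 194*1/274 = -121/122 - 97/137 = -28411/16714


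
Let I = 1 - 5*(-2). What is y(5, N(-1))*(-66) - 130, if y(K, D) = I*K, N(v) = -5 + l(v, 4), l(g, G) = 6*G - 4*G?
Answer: -3760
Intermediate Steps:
I = 11 (I = 1 + 10 = 11)
l(g, G) = 2*G
N(v) = 3 (N(v) = -5 + 2*4 = -5 + 8 = 3)
y(K, D) = 11*K
y(5, N(-1))*(-66) - 130 = (11*5)*(-66) - 130 = 55*(-66) - 130 = -3630 - 130 = -3760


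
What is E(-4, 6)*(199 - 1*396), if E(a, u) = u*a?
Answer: 4728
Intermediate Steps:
E(a, u) = a*u
E(-4, 6)*(199 - 1*396) = (-4*6)*(199 - 1*396) = -24*(199 - 396) = -24*(-197) = 4728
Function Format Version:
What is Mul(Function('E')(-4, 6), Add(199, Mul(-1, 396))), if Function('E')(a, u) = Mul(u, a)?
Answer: 4728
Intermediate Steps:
Function('E')(a, u) = Mul(a, u)
Mul(Function('E')(-4, 6), Add(199, Mul(-1, 396))) = Mul(Mul(-4, 6), Add(199, Mul(-1, 396))) = Mul(-24, Add(199, -396)) = Mul(-24, -197) = 4728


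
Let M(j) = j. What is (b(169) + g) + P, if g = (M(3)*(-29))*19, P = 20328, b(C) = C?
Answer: 18844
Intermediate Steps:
g = -1653 (g = (3*(-29))*19 = -87*19 = -1653)
(b(169) + g) + P = (169 - 1653) + 20328 = -1484 + 20328 = 18844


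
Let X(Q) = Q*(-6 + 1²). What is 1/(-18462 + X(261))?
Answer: -1/19767 ≈ -5.0589e-5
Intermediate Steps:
X(Q) = -5*Q (X(Q) = Q*(-6 + 1) = Q*(-5) = -5*Q)
1/(-18462 + X(261)) = 1/(-18462 - 5*261) = 1/(-18462 - 1305) = 1/(-19767) = -1/19767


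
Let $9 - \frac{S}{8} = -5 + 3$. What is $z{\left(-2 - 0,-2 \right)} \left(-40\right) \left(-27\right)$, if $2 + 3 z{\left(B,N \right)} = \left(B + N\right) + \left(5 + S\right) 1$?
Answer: $31320$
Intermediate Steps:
$S = 88$ ($S = 72 - 8 \left(-5 + 3\right) = 72 - -16 = 72 + 16 = 88$)
$z{\left(B,N \right)} = \frac{91}{3} + \frac{B}{3} + \frac{N}{3}$ ($z{\left(B,N \right)} = - \frac{2}{3} + \frac{\left(B + N\right) + \left(5 + 88\right) 1}{3} = - \frac{2}{3} + \frac{\left(B + N\right) + 93 \cdot 1}{3} = - \frac{2}{3} + \frac{\left(B + N\right) + 93}{3} = - \frac{2}{3} + \frac{93 + B + N}{3} = - \frac{2}{3} + \left(31 + \frac{B}{3} + \frac{N}{3}\right) = \frac{91}{3} + \frac{B}{3} + \frac{N}{3}$)
$z{\left(-2 - 0,-2 \right)} \left(-40\right) \left(-27\right) = \left(\frac{91}{3} + \frac{-2 - 0}{3} + \frac{1}{3} \left(-2\right)\right) \left(-40\right) \left(-27\right) = \left(\frac{91}{3} + \frac{-2 + 0}{3} - \frac{2}{3}\right) \left(-40\right) \left(-27\right) = \left(\frac{91}{3} + \frac{1}{3} \left(-2\right) - \frac{2}{3}\right) \left(-40\right) \left(-27\right) = \left(\frac{91}{3} - \frac{2}{3} - \frac{2}{3}\right) \left(-40\right) \left(-27\right) = 29 \left(-40\right) \left(-27\right) = \left(-1160\right) \left(-27\right) = 31320$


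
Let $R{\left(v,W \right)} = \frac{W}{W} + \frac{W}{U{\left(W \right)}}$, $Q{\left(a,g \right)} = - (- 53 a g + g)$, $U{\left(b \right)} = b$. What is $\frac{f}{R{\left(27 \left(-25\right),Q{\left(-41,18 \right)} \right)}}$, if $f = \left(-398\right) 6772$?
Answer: $-1347628$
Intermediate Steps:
$Q{\left(a,g \right)} = - g + 53 a g$ ($Q{\left(a,g \right)} = - (- 53 a g + g) = - (g - 53 a g) = - g + 53 a g$)
$f = -2695256$
$R{\left(v,W \right)} = 2$ ($R{\left(v,W \right)} = \frac{W}{W} + \frac{W}{W} = 1 + 1 = 2$)
$\frac{f}{R{\left(27 \left(-25\right),Q{\left(-41,18 \right)} \right)}} = - \frac{2695256}{2} = \left(-2695256\right) \frac{1}{2} = -1347628$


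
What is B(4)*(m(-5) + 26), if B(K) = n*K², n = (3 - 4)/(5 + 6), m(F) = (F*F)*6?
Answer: -256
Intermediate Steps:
m(F) = 6*F² (m(F) = F²*6 = 6*F²)
n = -1/11 ≈ -0.090909
B(K) = -K²/11
B(4)*(m(-5) + 26) = (-1/11*4²)*(6*(-5)² + 26) = (-1/11*16)*(6*25 + 26) = -16*(150 + 26)/11 = -16/11*176 = -256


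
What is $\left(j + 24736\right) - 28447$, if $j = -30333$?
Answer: $-34044$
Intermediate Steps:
$\left(j + 24736\right) - 28447 = \left(-30333 + 24736\right) - 28447 = -5597 - 28447 = -34044$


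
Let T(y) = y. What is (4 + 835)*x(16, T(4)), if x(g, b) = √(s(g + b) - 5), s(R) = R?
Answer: 839*√15 ≈ 3249.4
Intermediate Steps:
x(g, b) = √(-5 + b + g) (x(g, b) = √((g + b) - 5) = √((b + g) - 5) = √(-5 + b + g))
(4 + 835)*x(16, T(4)) = (4 + 835)*√(-5 + 4 + 16) = 839*√15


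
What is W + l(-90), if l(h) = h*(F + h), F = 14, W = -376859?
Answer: -370019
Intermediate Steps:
l(h) = h*(14 + h)
W + l(-90) = -376859 - 90*(14 - 90) = -376859 - 90*(-76) = -376859 + 6840 = -370019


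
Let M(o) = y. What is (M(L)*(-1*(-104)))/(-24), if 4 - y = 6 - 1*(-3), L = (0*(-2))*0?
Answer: 65/3 ≈ 21.667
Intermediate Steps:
L = 0 (L = 0*0 = 0)
y = -5 (y = 4 - (6 - 1*(-3)) = 4 - (6 + 3) = 4 - 1*9 = 4 - 9 = -5)
M(o) = -5
(M(L)*(-1*(-104)))/(-24) = -(-5)*(-104)/(-24) = -5*104*(-1/24) = -520*(-1/24) = 65/3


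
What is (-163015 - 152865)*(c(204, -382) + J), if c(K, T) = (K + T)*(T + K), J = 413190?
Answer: -140526799120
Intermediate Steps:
c(K, T) = (K + T)² (c(K, T) = (K + T)*(K + T) = (K + T)²)
(-163015 - 152865)*(c(204, -382) + J) = (-163015 - 152865)*((204 - 382)² + 413190) = -315880*((-178)² + 413190) = -315880*(31684 + 413190) = -315880*444874 = -140526799120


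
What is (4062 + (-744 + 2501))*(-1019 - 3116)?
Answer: -24061565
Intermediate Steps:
(4062 + (-744 + 2501))*(-1019 - 3116) = (4062 + 1757)*(-4135) = 5819*(-4135) = -24061565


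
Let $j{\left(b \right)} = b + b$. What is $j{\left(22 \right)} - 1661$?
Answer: $-1617$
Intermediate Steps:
$j{\left(b \right)} = 2 b$
$j{\left(22 \right)} - 1661 = 2 \cdot 22 - 1661 = 44 - 1661 = -1617$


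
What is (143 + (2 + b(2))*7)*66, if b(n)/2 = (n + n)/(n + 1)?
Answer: 11594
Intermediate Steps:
b(n) = 4*n/(1 + n) (b(n) = 2*((n + n)/(n + 1)) = 2*((2*n)/(1 + n)) = 2*(2*n/(1 + n)) = 4*n/(1 + n))
(143 + (2 + b(2))*7)*66 = (143 + (2 + 4*2/(1 + 2))*7)*66 = (143 + (2 + 4*2/3)*7)*66 = (143 + (2 + 4*2*(⅓))*7)*66 = (143 + (2 + 8/3)*7)*66 = (143 + (14/3)*7)*66 = (143 + 98/3)*66 = (527/3)*66 = 11594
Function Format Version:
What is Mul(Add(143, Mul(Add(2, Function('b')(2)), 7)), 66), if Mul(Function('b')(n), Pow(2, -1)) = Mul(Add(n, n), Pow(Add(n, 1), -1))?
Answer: 11594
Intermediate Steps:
Function('b')(n) = Mul(4, n, Pow(Add(1, n), -1)) (Function('b')(n) = Mul(2, Mul(Add(n, n), Pow(Add(n, 1), -1))) = Mul(2, Mul(Mul(2, n), Pow(Add(1, n), -1))) = Mul(2, Mul(2, n, Pow(Add(1, n), -1))) = Mul(4, n, Pow(Add(1, n), -1)))
Mul(Add(143, Mul(Add(2, Function('b')(2)), 7)), 66) = Mul(Add(143, Mul(Add(2, Mul(4, 2, Pow(Add(1, 2), -1))), 7)), 66) = Mul(Add(143, Mul(Add(2, Mul(4, 2, Pow(3, -1))), 7)), 66) = Mul(Add(143, Mul(Add(2, Mul(4, 2, Rational(1, 3))), 7)), 66) = Mul(Add(143, Mul(Add(2, Rational(8, 3)), 7)), 66) = Mul(Add(143, Mul(Rational(14, 3), 7)), 66) = Mul(Add(143, Rational(98, 3)), 66) = Mul(Rational(527, 3), 66) = 11594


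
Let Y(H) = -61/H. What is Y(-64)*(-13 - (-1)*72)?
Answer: 3599/64 ≈ 56.234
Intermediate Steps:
Y(-64)*(-13 - (-1)*72) = (-61/(-64))*(-13 - (-1)*72) = (-61*(-1/64))*(-13 - 1*(-72)) = 61*(-13 + 72)/64 = (61/64)*59 = 3599/64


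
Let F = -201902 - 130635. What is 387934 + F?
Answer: 55397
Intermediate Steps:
F = -332537
387934 + F = 387934 - 332537 = 55397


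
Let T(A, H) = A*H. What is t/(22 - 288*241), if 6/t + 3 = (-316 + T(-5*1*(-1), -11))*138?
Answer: 1/592105431 ≈ 1.6889e-9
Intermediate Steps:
t = -2/17067 (t = 6/(-3 + (-316 + (-5*1*(-1))*(-11))*138) = 6/(-3 + (-316 - 5*(-1)*(-11))*138) = 6/(-3 + (-316 + 5*(-11))*138) = 6/(-3 + (-316 - 55)*138) = 6/(-3 - 371*138) = 6/(-3 - 51198) = 6/(-51201) = 6*(-1/51201) = -2/17067 ≈ -0.00011719)
t/(22 - 288*241) = -2/(17067*(22 - 288*241)) = -2/(17067*(22 - 69408)) = -2/17067/(-69386) = -2/17067*(-1/69386) = 1/592105431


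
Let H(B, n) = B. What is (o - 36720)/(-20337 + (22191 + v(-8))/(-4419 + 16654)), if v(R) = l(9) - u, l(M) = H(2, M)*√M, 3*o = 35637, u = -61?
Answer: 303929635/248800937 ≈ 1.2216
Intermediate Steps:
o = 11879 (o = (⅓)*35637 = 11879)
l(M) = 2*√M
v(R) = 67 (v(R) = 2*√9 - 1*(-61) = 2*3 + 61 = 6 + 61 = 67)
(o - 36720)/(-20337 + (22191 + v(-8))/(-4419 + 16654)) = (11879 - 36720)/(-20337 + (22191 + 67)/(-4419 + 16654)) = -24841/(-20337 + 22258/12235) = -24841/(-248800937/12235) = -24841*(-12235/248800937) = 303929635/248800937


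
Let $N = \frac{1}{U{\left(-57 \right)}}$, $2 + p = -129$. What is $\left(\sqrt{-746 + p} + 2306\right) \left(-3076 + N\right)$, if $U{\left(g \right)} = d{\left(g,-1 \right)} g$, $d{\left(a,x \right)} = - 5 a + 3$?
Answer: $- \frac{58221446401}{8208} - \frac{50495617 i \sqrt{877}}{16416} \approx -7.0933 \cdot 10^{6} - 91093.0 i$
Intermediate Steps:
$p = -131$ ($p = -2 - 129 = -131$)
$d{\left(a,x \right)} = 3 - 5 a$
$U{\left(g \right)} = g \left(3 - 5 g\right)$ ($U{\left(g \right)} = \left(3 - 5 g\right) g = g \left(3 - 5 g\right)$)
$N = - \frac{1}{16416}$ ($N = \frac{1}{\left(-57\right) \left(3 - -285\right)} = \frac{1}{\left(-57\right) \left(3 + 285\right)} = \frac{1}{\left(-57\right) 288} = \frac{1}{-16416} = - \frac{1}{16416} \approx -6.0916 \cdot 10^{-5}$)
$\left(\sqrt{-746 + p} + 2306\right) \left(-3076 + N\right) = \left(\sqrt{-746 - 131} + 2306\right) \left(-3076 - \frac{1}{16416}\right) = \left(\sqrt{-877} + 2306\right) \left(- \frac{50495617}{16416}\right) = \left(i \sqrt{877} + 2306\right) \left(- \frac{50495617}{16416}\right) = \left(2306 + i \sqrt{877}\right) \left(- \frac{50495617}{16416}\right) = - \frac{58221446401}{8208} - \frac{50495617 i \sqrt{877}}{16416}$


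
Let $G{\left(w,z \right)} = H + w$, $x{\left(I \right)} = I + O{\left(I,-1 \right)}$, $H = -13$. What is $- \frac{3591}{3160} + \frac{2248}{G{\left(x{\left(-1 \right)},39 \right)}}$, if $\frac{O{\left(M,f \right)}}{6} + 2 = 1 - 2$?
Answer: $- \frac{225581}{3160} \approx -71.386$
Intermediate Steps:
$O{\left(M,f \right)} = -18$ ($O{\left(M,f \right)} = -12 + 6 \left(1 - 2\right) = -12 + 6 \left(-1\right) = -12 - 6 = -18$)
$x{\left(I \right)} = -18 + I$ ($x{\left(I \right)} = I - 18 = -18 + I$)
$G{\left(w,z \right)} = -13 + w$
$- \frac{3591}{3160} + \frac{2248}{G{\left(x{\left(-1 \right)},39 \right)}} = - \frac{3591}{3160} + \frac{2248}{-13 - 19} = \left(-3591\right) \frac{1}{3160} + \frac{2248}{-13 - 19} = - \frac{3591}{3160} + \frac{2248}{-32} = - \frac{3591}{3160} + 2248 \left(- \frac{1}{32}\right) = - \frac{3591}{3160} - \frac{281}{4} = - \frac{225581}{3160}$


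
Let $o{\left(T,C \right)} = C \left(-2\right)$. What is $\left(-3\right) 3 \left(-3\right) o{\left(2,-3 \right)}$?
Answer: $162$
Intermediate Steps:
$o{\left(T,C \right)} = - 2 C$
$\left(-3\right) 3 \left(-3\right) o{\left(2,-3 \right)} = \left(-3\right) 3 \left(-3\right) \left(\left(-2\right) \left(-3\right)\right) = \left(-9\right) \left(-3\right) 6 = 27 \cdot 6 = 162$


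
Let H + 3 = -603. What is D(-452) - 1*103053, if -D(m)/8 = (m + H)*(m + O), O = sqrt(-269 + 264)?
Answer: -3928781 + 8464*I*sqrt(5) ≈ -3.9288e+6 + 18926.0*I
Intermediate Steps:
H = -606 (H = -3 - 603 = -606)
O = I*sqrt(5) (O = sqrt(-5) = I*sqrt(5) ≈ 2.2361*I)
D(m) = -8*(-606 + m)*(m + I*sqrt(5)) (D(m) = -8*(m - 606)*(m + I*sqrt(5)) = -8*(-606 + m)*(m + I*sqrt(5)))
D(-452) - 1*103053 = (-8*(-452)**2 + 4848*(-452) + 4848*I*sqrt(5) - 8*I*(-452)*sqrt(5)) - 1*103053 = (-8*204304 - 2191296 + 4848*I*sqrt(5) + 3616*I*sqrt(5)) - 103053 = (-1634432 - 2191296 + 4848*I*sqrt(5) + 3616*I*sqrt(5)) - 103053 = (-3825728 + 8464*I*sqrt(5)) - 103053 = -3928781 + 8464*I*sqrt(5)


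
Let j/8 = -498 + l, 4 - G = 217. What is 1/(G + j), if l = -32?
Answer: -1/4453 ≈ -0.00022457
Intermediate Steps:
G = -213 (G = 4 - 1*217 = 4 - 217 = -213)
j = -4240 (j = 8*(-498 - 32) = 8*(-530) = -4240)
1/(G + j) = 1/(-213 - 4240) = 1/(-4453) = -1/4453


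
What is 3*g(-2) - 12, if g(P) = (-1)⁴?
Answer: -9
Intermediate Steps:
g(P) = 1
3*g(-2) - 12 = 3*1 - 12 = 3 - 12 = -9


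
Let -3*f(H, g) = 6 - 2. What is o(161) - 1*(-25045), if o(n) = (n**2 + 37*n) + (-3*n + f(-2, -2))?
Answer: 169316/3 ≈ 56439.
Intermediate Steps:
f(H, g) = -4/3 (f(H, g) = -(6 - 2)/3 = -1/3*4 = -4/3)
o(n) = -4/3 + n**2 + 34*n (o(n) = (n**2 + 37*n) + (-3*n - 4/3) = (n**2 + 37*n) + (-4/3 - 3*n) = -4/3 + n**2 + 34*n)
o(161) - 1*(-25045) = (-4/3 + 161**2 + 34*161) - 1*(-25045) = (-4/3 + 25921 + 5474) + 25045 = 94181/3 + 25045 = 169316/3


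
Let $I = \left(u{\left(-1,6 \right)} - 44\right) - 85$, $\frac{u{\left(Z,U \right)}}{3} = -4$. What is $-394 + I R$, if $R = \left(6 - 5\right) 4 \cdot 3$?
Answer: $-2086$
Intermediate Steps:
$R = 12$ ($R = 1 \cdot 4 \cdot 3 = 4 \cdot 3 = 12$)
$u{\left(Z,U \right)} = -12$ ($u{\left(Z,U \right)} = 3 \left(-4\right) = -12$)
$I = -141$ ($I = \left(-12 - 44\right) - 85 = -56 - 85 = -141$)
$-394 + I R = -394 - 1692 = -2086$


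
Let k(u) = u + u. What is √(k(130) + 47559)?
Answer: √47819 ≈ 218.68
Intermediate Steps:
k(u) = 2*u
√(k(130) + 47559) = √(2*130 + 47559) = √(260 + 47559) = √47819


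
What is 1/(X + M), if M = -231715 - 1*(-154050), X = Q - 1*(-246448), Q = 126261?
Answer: 1/295044 ≈ 3.3893e-6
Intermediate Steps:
X = 372709 (X = 126261 - 1*(-246448) = 126261 + 246448 = 372709)
M = -77665 (M = -231715 + 154050 = -77665)
1/(X + M) = 1/(372709 - 77665) = 1/295044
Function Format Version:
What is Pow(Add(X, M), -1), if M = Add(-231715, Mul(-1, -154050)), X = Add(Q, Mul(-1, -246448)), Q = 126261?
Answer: Rational(1, 295044) ≈ 3.3893e-6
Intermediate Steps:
X = 372709 (X = Add(126261, Mul(-1, -246448)) = Add(126261, 246448) = 372709)
M = -77665 (M = Add(-231715, 154050) = -77665)
Pow(Add(X, M), -1) = Pow(Add(372709, -77665), -1) = Pow(295044, -1) = Rational(1, 295044)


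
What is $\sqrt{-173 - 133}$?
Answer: $3 i \sqrt{34} \approx 17.493 i$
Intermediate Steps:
$\sqrt{-173 - 133} = \sqrt{-306} = 3 i \sqrt{34}$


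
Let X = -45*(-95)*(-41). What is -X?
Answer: 175275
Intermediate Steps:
X = -175275 (X = 4275*(-41) = -175275)
-X = -1*(-175275) = 175275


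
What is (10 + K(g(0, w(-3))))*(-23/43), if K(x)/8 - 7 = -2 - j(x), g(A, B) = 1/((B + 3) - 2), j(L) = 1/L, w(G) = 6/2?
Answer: -414/43 ≈ -9.6279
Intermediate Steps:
w(G) = 3 (w(G) = 6*(1/2) = 3)
g(A, B) = 1/(1 + B) (g(A, B) = 1/((3 + B) - 2) = 1/(1 + B))
K(x) = 40 - 8/x (K(x) = 56 + 8*(-2 - 1/x) = 56 + (-16 - 8/x) = 40 - 8/x)
(10 + K(g(0, w(-3))))*(-23/43) = (10 + (40 - 8/(1/(1 + 3))))*(-23/43) = (10 + (40 - 8/(1/4)))*(-23*1/43) = (10 + (40 - 8/1/4))*(-23/43) = (10 + (40 - 8*4))*(-23/43) = (10 + (40 - 32))*(-23/43) = (10 + 8)*(-23/43) = 18*(-23/43) = -414/43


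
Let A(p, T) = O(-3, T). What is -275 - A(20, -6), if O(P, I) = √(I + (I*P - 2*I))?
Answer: -275 - 2*√6 ≈ -279.90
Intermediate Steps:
O(P, I) = √(-I + I*P) (O(P, I) = √(I + (-2*I + I*P)) = √(-I + I*P))
A(p, T) = 2*√(-T) (A(p, T) = √(T*(-1 - 3)) = √(T*(-4)) = √(-4*T) = 2*√(-T))
-275 - A(20, -6) = -275 - 2*√(-1*(-6)) = -275 - 2*√6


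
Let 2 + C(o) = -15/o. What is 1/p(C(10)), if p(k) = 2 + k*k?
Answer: 4/57 ≈ 0.070175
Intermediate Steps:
C(o) = -2 - 15/o
p(k) = 2 + k²
1/p(C(10)) = 1/(2 + (-2 - 15/10)²) = 1/(2 + (-2 - 15*⅒)²) = 1/(2 + (-2 - 3/2)²) = 1/(2 + (-7/2)²) = 1/(2 + 49/4) = 1/(57/4) = 4/57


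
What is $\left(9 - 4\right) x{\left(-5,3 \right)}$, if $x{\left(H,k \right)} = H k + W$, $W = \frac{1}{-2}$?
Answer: $- \frac{155}{2} \approx -77.5$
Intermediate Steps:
$W = - \frac{1}{2} \approx -0.5$
$x{\left(H,k \right)} = - \frac{1}{2} + H k$ ($x{\left(H,k \right)} = H k - \frac{1}{2} = - \frac{1}{2} + H k$)
$\left(9 - 4\right) x{\left(-5,3 \right)} = \left(9 - 4\right) \left(- \frac{1}{2} - 15\right) = 5 \left(- \frac{1}{2} - 15\right) = 5 \left(- \frac{31}{2}\right) = - \frac{155}{2}$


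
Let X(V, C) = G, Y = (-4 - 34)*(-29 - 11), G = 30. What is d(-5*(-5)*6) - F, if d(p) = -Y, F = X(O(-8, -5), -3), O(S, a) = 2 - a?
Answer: -1550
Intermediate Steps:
Y = 1520 (Y = -38*(-40) = 1520)
X(V, C) = 30
F = 30
d(p) = -1520 (d(p) = -1*1520 = -1520)
d(-5*(-5)*6) - F = -1520 - 1*30 = -1520 - 30 = -1550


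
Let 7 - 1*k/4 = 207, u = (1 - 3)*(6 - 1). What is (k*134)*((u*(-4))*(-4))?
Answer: 17152000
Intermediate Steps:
u = -10 (u = -2*5 = -10)
k = -800 (k = 28 - 4*207 = 28 - 828 = -800)
(k*134)*((u*(-4))*(-4)) = (-800*134)*(-10*(-4)*(-4)) = -4288000*(-4) = -107200*(-160) = 17152000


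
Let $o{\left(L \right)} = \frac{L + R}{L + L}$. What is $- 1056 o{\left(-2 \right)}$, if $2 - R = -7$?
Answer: $1848$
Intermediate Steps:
$R = 9$ ($R = 2 - -7 = 2 + 7 = 9$)
$o{\left(L \right)} = \frac{9 + L}{2 L}$ ($o{\left(L \right)} = \frac{L + 9}{L + L} = \frac{9 + L}{2 L}$)
$- 1056 o{\left(-2 \right)} = - 1056 \frac{9 - 2}{2 \left(-2\right)} = - 1056 \cdot \frac{1}{2} \left(- \frac{1}{2}\right) 7 = \left(-1056\right) \left(- \frac{7}{4}\right) = 1848$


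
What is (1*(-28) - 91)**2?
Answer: 14161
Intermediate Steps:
(1*(-28) - 91)**2 = (-28 - 91)**2 = (-119)**2 = 14161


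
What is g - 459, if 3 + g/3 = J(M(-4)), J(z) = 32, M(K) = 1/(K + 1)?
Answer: -372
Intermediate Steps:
M(K) = 1/(1 + K)
g = 87 (g = -9 + 3*32 = -9 + 96 = 87)
g - 459 = 87 - 459 = -372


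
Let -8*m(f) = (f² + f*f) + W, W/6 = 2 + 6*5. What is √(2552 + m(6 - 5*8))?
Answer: √2239 ≈ 47.318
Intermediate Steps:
W = 192 (W = 6*(2 + 6*5) = 6*(2 + 30) = 6*32 = 192)
m(f) = -24 - f²/4 (m(f) = -((f² + f*f) + 192)/8 = -((f² + f²) + 192)/8 = -(2*f² + 192)/8 = -(192 + 2*f²)/8 = -24 - f²/4)
√(2552 + m(6 - 5*8)) = √(2552 + (-24 - (6 - 5*8)²/4)) = √(2552 + (-24 - (6 - 40)²/4)) = √(2552 + (-24 - ¼*(-34)²)) = √(2552 + (-24 - ¼*1156)) = √(2552 + (-24 - 289)) = √(2552 - 313) = √2239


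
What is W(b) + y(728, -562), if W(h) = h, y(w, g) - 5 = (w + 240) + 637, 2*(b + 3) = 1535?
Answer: 4749/2 ≈ 2374.5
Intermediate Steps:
b = 1529/2 (b = -3 + (½)*1535 = -3 + 1535/2 = 1529/2 ≈ 764.50)
y(w, g) = 882 + w (y(w, g) = 5 + ((w + 240) + 637) = 5 + ((240 + w) + 637) = 5 + (877 + w) = 882 + w)
W(b) + y(728, -562) = 1529/2 + (882 + 728) = 1529/2 + 1610 = 4749/2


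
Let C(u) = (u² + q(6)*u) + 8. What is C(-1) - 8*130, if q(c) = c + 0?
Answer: -1037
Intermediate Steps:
q(c) = c
C(u) = 8 + u² + 6*u (C(u) = (u² + 6*u) + 8 = 8 + u² + 6*u)
C(-1) - 8*130 = (8 + (-1)² + 6*(-1)) - 8*130 = (8 + 1 - 6) - 1040 = 3 - 1040 = -1037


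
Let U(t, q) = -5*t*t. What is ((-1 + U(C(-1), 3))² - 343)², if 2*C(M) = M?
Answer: 29235649/256 ≈ 1.1420e+5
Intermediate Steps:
C(M) = M/2
U(t, q) = -5*t²
((-1 + U(C(-1), 3))² - 343)² = ((-1 - 5*((½)*(-1))²)² - 343)² = ((-1 - 5*(-½)²)² - 343)² = ((-1 - 5*¼)² - 343)² = ((-1 - 5/4)² - 343)² = ((-9/4)² - 343)² = (81/16 - 343)² = (-5407/16)² = 29235649/256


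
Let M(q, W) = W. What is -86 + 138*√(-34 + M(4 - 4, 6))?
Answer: -86 + 276*I*√7 ≈ -86.0 + 730.23*I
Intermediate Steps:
-86 + 138*√(-34 + M(4 - 4, 6)) = -86 + 138*√(-34 + 6) = -86 + 138*√(-28) = -86 + 138*(2*I*√7) = -86 + 276*I*√7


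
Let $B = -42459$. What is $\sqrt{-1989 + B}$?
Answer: $4 i \sqrt{2778} \approx 210.83 i$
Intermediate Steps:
$\sqrt{-1989 + B} = \sqrt{-1989 - 42459} = \sqrt{-44448} = 4 i \sqrt{2778}$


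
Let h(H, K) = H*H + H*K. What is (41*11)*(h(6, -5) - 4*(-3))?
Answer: 8118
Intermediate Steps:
h(H, K) = H² + H*K
(41*11)*(h(6, -5) - 4*(-3)) = (41*11)*(6*(6 - 5) - 4*(-3)) = 451*(6*1 + 12) = 451*(6 + 12) = 451*18 = 8118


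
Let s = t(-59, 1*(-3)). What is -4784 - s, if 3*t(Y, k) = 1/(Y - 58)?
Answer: -1679183/351 ≈ -4784.0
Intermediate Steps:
t(Y, k) = 1/(3*(-58 + Y)) (t(Y, k) = 1/(3*(Y - 58)) = 1/(3*(-58 + Y)))
s = -1/351 (s = 1/(3*(-58 - 59)) = (⅓)/(-117) = (⅓)*(-1/117) = -1/351 ≈ -0.0028490)
-4784 - s = -4784 - 1*(-1/351) = -4784 + 1/351 = -1679183/351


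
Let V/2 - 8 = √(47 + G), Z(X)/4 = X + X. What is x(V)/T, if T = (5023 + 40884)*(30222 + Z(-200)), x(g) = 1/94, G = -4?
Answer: 1/123511314476 ≈ 8.0964e-12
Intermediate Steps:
Z(X) = 8*X (Z(X) = 4*(X + X) = 4*(2*X) = 8*X)
V = 16 + 2*√43 (V = 16 + 2*√(47 - 4) = 16 + 2*√43 ≈ 29.115)
x(g) = 1/94 (x(g) = 1*(1/94) = 1/94)
T = 1313950154 (T = (5023 + 40884)*(30222 + 8*(-200)) = 45907*(30222 - 1600) = 45907*28622 = 1313950154)
x(V)/T = (1/94)/1313950154 = (1/94)*(1/1313950154) = 1/123511314476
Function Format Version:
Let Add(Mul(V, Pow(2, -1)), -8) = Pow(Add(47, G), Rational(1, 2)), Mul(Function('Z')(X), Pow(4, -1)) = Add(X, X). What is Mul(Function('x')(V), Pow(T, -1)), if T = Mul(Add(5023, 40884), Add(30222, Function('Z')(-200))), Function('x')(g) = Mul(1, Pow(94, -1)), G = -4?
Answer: Rational(1, 123511314476) ≈ 8.0964e-12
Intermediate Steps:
Function('Z')(X) = Mul(8, X) (Function('Z')(X) = Mul(4, Add(X, X)) = Mul(4, Mul(2, X)) = Mul(8, X))
V = Add(16, Mul(2, Pow(43, Rational(1, 2)))) (V = Add(16, Mul(2, Pow(Add(47, -4), Rational(1, 2)))) = Add(16, Mul(2, Pow(43, Rational(1, 2)))) ≈ 29.115)
Function('x')(g) = Rational(1, 94) (Function('x')(g) = Mul(1, Rational(1, 94)) = Rational(1, 94))
T = 1313950154 (T = Mul(Add(5023, 40884), Add(30222, Mul(8, -200))) = Mul(45907, Add(30222, -1600)) = Mul(45907, 28622) = 1313950154)
Mul(Function('x')(V), Pow(T, -1)) = Mul(Rational(1, 94), Pow(1313950154, -1)) = Mul(Rational(1, 94), Rational(1, 1313950154)) = Rational(1, 123511314476)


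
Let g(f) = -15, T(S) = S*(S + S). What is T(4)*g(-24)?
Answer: -480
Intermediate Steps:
T(S) = 2*S² (T(S) = S*(2*S) = 2*S²)
T(4)*g(-24) = (2*4²)*(-15) = (2*16)*(-15) = 32*(-15) = -480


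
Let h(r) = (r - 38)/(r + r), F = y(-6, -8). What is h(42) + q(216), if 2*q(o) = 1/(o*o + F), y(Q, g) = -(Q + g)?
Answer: 93361/1960140 ≈ 0.047630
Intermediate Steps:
y(Q, g) = -Q - g
F = 14 (F = -1*(-6) - 1*(-8) = 6 + 8 = 14)
h(r) = (-38 + r)/(2*r) (h(r) = (-38 + r)/((2*r)) = (-38 + r)*(1/(2*r)) = (-38 + r)/(2*r))
q(o) = 1/(2*(14 + o²)) (q(o) = 1/(2*(o*o + 14)) = 1/(2*(o² + 14)) = 1/(2*(14 + o²)))
h(42) + q(216) = (½)*(-38 + 42)/42 + 1/(2*(14 + 216²)) = (½)*(1/42)*4 + 1/(2*(14 + 46656)) = 1/21 + (½)/46670 = 1/21 + (½)*(1/46670) = 1/21 + 1/93340 = 93361/1960140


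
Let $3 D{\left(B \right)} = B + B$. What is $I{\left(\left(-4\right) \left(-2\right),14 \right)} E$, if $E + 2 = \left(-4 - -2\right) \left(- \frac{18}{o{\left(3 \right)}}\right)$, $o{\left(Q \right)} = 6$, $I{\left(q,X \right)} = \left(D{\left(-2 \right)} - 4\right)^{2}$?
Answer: $\frac{1024}{9} \approx 113.78$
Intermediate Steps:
$D{\left(B \right)} = \frac{2 B}{3}$ ($D{\left(B \right)} = \frac{B + B}{3} = \frac{2 B}{3}$)
$I{\left(q,X \right)} = \frac{256}{9}$ ($I{\left(q,X \right)} = \left(\frac{2}{3} \left(-2\right) - 4\right)^{2} = \left(- \frac{4}{3} - 4\right)^{2} = \left(- \frac{16}{3}\right)^{2} = \frac{256}{9}$)
$E = 4$ ($E = -2 + \left(-4 - -2\right) \left(- \frac{18}{6}\right) = -2 + \left(-4 + 2\right) \left(\left(-18\right) \frac{1}{6}\right) = -2 - -6 = -2 + 6 = 4$)
$I{\left(\left(-4\right) \left(-2\right),14 \right)} E = \frac{256}{9} \cdot 4 = \frac{1024}{9}$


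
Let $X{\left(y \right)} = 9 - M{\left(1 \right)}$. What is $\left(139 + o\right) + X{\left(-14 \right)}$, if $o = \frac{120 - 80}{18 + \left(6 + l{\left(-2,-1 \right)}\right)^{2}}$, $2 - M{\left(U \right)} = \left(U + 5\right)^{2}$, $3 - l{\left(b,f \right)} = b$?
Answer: $\frac{25338}{139} \approx 182.29$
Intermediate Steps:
$l{\left(b,f \right)} = 3 - b$
$M{\left(U \right)} = 2 - \left(5 + U\right)^{2}$ ($M{\left(U \right)} = 2 - \left(U + 5\right)^{2} = 2 - \left(5 + U\right)^{2}$)
$X{\left(y \right)} = 43$ ($X{\left(y \right)} = 9 - \left(2 - \left(5 + 1\right)^{2}\right) = 9 - \left(2 - 6^{2}\right) = 9 - \left(2 - 36\right) = 9 - -34 = 9 + 34 = 43$)
$o = \frac{40}{139}$ ($o = \frac{120 - 80}{18 + \left(6 + \left(3 - -2\right)\right)^{2}} = \frac{40}{18 + \left(6 + \left(3 + 2\right)\right)^{2}} = \frac{40}{18 + \left(6 + 5\right)^{2}} = \frac{40}{18 + 11^{2}} = \frac{40}{18 + 121} = \frac{40}{139} \approx 0.28777$)
$\left(139 + o\right) + X{\left(-14 \right)} = \left(139 + \frac{40}{139}\right) + 43 = \frac{19361}{139} + 43 = \frac{25338}{139}$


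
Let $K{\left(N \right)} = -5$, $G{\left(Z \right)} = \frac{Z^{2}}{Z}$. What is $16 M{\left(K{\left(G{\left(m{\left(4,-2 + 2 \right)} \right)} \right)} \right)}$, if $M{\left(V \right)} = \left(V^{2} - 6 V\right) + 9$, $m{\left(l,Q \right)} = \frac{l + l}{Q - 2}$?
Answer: $1024$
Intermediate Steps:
$m{\left(l,Q \right)} = \frac{2 l}{-2 + Q}$
$G{\left(Z \right)} = Z$
$M{\left(V \right)} = 9 + V^{2} - 6 V$
$16 M{\left(K{\left(G{\left(m{\left(4,-2 + 2 \right)} \right)} \right)} \right)} = 16 \left(9 + \left(-5\right)^{2} - -30\right) = 16 \left(9 + 25 + 30\right) = 16 \cdot 64 = 1024$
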